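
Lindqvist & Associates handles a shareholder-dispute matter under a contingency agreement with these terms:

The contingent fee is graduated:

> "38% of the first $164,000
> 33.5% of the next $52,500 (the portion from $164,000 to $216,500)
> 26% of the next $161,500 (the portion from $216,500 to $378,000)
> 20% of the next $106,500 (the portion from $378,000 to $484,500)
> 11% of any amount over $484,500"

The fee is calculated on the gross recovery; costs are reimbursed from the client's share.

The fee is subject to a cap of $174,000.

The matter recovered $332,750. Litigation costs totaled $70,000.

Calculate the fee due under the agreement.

Fee base is the gross recovery, $332,750; costs are reimbursed separately.
First $164,000 at 38% = $62,320.00
Next $52,500 at 33.5% = $17,587.50
Remaining $116,250 at 26% = $30,225.00
Fee: $62,320.00 + $17,587.50 + $30,225.00 = $110,132.50
$110,132.50 is under the $174,000 cap.

$110,132.50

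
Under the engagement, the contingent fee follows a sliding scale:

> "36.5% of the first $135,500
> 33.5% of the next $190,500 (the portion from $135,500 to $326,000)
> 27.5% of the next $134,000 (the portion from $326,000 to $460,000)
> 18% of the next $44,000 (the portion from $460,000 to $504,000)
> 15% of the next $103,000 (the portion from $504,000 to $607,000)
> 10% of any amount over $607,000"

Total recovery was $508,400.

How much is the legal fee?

$158,705.00

First $135,500 at 36.5% = $49,457.50
Next $190,500 at 33.5% = $63,817.50
Next $134,000 at 27.5% = $36,850.00
Next $44,000 at 18% = $7,920.00
Remaining $4,400 at 15% = $660.00
Fee: $49,457.50 + $63,817.50 + $36,850.00 + $7,920.00 + $660.00 = $158,705.00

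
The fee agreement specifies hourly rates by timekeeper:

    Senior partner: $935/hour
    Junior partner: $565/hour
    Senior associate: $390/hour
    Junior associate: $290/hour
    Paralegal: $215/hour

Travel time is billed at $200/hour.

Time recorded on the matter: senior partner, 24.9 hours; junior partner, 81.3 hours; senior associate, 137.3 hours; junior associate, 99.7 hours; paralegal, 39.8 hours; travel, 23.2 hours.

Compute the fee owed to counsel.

Senior partner: 24.9 × $935 = $23,281.50
Junior partner: 81.3 × $565 = $45,934.50
Senior associate: 137.3 × $390 = $53,547.00
Junior associate: 99.7 × $290 = $28,913.00
Paralegal: 39.8 × $215 = $8,557.00
Subtotal: $23,281.50 + $45,934.50 + $53,547.00 + $28,913.00 + $8,557.00 = $160,233.00
Travel: 23.2 × $200 = $4,640.00
Total: $160,233.00 + $4,640.00 = $164,873.00

$164,873.00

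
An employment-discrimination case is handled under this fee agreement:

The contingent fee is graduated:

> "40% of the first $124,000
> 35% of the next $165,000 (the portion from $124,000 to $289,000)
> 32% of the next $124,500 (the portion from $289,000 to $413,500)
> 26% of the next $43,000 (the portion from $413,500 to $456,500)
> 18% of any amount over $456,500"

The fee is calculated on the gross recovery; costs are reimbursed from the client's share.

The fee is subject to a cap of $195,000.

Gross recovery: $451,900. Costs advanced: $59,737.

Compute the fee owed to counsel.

Fee base is the gross recovery, $451,900; costs are reimbursed separately.
First $124,000 at 40% = $49,600.00
Next $165,000 at 35% = $57,750.00
Next $124,500 at 32% = $39,840.00
Remaining $38,400 at 26% = $9,984.00
Fee: $49,600.00 + $57,750.00 + $39,840.00 + $9,984.00 = $157,174.00
$157,174.00 is under the $195,000 cap.

$157,174.00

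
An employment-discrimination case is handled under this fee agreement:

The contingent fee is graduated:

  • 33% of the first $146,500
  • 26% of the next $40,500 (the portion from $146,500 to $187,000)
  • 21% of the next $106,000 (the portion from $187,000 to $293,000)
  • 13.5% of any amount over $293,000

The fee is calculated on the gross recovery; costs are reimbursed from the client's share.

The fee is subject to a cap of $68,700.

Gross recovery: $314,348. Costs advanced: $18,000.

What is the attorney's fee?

$68,700.00

Fee base is the gross recovery, $314,348; costs are reimbursed separately.
First $146,500 at 33% = $48,345.00
Next $40,500 at 26% = $10,530.00
Next $106,000 at 21% = $22,260.00
Remaining $21,348 at 13.5% = $2,881.98
Fee: $48,345.00 + $10,530.00 + $22,260.00 + $2,881.98 = $84,016.98
$84,016.98 exceeds the $68,700 cap, so the fee is capped at $68,700.00.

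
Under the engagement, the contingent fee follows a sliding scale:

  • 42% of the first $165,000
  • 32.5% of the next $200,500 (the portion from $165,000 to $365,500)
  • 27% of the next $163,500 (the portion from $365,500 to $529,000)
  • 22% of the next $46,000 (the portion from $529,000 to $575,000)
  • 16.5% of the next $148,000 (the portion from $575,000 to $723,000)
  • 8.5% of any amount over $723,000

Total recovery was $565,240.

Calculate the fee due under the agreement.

First $165,000 at 42% = $69,300.00
Next $200,500 at 32.5% = $65,162.50
Next $163,500 at 27% = $44,145.00
Remaining $36,240 at 22% = $7,972.80
Fee: $69,300.00 + $65,162.50 + $44,145.00 + $7,972.80 = $186,580.30

$186,580.30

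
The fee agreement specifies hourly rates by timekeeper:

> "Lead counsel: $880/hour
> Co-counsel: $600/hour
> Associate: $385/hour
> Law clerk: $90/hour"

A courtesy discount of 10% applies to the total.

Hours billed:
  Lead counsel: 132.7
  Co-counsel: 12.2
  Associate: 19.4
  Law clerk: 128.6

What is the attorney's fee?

$128,825.10

Lead counsel: 132.7 × $880 = $116,776.00
Co-counsel: 12.2 × $600 = $7,320.00
Associate: 19.4 × $385 = $7,469.00
Law clerk: 128.6 × $90 = $11,574.00
Subtotal: $143,139.00
Less 10% discount: −$14,313.90
Total: $143,139.00 − $14,313.90 = $128,825.10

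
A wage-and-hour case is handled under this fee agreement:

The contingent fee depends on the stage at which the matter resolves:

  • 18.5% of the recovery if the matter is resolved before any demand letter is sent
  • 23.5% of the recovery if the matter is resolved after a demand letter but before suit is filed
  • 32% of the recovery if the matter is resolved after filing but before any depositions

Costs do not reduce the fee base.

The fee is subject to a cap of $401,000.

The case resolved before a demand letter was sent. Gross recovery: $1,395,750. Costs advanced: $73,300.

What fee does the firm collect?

$258,213.75

Fee base is the gross recovery, $1,395,750; costs are reimbursed separately.
The matter resolved before a demand letter was sent, so the 18.5% rate applies.
$1,395,750 × 18.5% = $258,213.75
$258,213.75 is under the $401,000 cap.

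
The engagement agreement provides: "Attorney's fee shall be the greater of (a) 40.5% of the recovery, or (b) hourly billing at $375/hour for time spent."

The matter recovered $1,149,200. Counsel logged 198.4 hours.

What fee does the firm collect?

(a) 40.5% of $1,149,200 = $465,426.00
(b) 198.4 × $375 = $74,400.00
The greater is (a): $465,426.00.

$465,426.00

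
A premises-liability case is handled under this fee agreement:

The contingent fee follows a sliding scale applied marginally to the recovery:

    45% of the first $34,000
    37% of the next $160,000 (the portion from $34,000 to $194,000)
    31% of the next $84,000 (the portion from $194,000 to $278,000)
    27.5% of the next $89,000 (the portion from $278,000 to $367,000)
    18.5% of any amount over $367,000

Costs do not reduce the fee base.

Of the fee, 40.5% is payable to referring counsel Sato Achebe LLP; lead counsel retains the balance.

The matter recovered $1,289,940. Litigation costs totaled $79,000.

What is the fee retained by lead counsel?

$175,976.55

Fee base is the gross recovery, $1,289,940; costs are reimbursed separately.
First $34,000 at 45% = $15,300.00
Next $160,000 at 37% = $59,200.00
Next $84,000 at 31% = $26,040.00
Next $89,000 at 27.5% = $24,475.00
Remaining $922,940 at 18.5% = $170,743.90
Fee: $15,300.00 + $59,200.00 + $26,040.00 + $24,475.00 + $170,743.90 = $295,758.90
Referral share: 40.5% of $295,758.90 = $119,782.35; lead counsel retains $295,758.90 − $119,782.35 = $175,976.55.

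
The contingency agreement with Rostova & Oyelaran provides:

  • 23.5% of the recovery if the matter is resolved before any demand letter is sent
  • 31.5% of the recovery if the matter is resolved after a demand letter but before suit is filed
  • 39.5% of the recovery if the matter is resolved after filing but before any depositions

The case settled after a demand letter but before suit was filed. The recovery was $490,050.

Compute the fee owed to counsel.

$154,365.75

The matter settled after a demand letter but before suit was filed, so the 31.5% rate applies.
$490,050 × 31.5% = $154,365.75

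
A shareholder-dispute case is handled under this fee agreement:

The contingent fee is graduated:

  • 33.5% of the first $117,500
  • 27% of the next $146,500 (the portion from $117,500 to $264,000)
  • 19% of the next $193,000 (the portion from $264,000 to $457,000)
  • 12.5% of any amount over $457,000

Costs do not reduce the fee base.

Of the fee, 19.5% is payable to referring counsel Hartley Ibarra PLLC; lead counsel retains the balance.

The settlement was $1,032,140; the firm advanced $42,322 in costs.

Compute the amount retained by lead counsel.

$150,921.40

Fee base is the gross recovery, $1,032,140; costs are reimbursed separately.
First $117,500 at 33.5% = $39,362.50
Next $146,500 at 27% = $39,555.00
Next $193,000 at 19% = $36,670.00
Remaining $575,140 at 12.5% = $71,892.50
Fee: $39,362.50 + $39,555.00 + $36,670.00 + $71,892.50 = $187,480.00
Referral share: 19.5% of $187,480.00 = $36,558.60; lead counsel retains $187,480.00 − $36,558.60 = $150,921.40.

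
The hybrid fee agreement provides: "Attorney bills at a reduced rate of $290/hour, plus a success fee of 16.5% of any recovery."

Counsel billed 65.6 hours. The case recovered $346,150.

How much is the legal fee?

Hourly: 65.6 × $290 = $19,024.00
Success fee: 16.5% of $346,150 = $57,114.75
Total: $19,024.00 + $57,114.75 = $76,138.75

$76,138.75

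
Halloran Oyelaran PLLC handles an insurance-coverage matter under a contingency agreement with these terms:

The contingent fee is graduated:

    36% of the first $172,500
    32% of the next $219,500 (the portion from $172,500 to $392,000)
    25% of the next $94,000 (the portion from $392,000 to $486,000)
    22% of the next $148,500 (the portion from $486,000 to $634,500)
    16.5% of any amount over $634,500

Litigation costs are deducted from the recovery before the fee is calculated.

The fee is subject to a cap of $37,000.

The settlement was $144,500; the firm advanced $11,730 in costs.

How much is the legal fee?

$37,000.00

Fee base (net of costs): $144,500 − $11,730 = $132,770
First $132,770 at 36% = $47,797.20
$47,797.20 exceeds the $37,000 cap, so the fee is capped at $37,000.00.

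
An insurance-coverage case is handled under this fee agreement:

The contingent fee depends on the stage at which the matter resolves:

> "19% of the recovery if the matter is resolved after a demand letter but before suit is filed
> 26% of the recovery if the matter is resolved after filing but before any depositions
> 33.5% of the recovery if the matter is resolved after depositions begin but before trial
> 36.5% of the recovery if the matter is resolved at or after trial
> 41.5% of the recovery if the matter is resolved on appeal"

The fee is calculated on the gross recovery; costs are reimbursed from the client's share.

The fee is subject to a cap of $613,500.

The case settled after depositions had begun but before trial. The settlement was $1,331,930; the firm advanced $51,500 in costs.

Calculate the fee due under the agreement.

$446,196.55

Fee base is the gross recovery, $1,331,930; costs are reimbursed separately.
The matter settled after depositions had begun but before trial, so the 33.5% rate applies.
$1,331,930 × 33.5% = $446,196.55
$446,196.55 is under the $613,500 cap.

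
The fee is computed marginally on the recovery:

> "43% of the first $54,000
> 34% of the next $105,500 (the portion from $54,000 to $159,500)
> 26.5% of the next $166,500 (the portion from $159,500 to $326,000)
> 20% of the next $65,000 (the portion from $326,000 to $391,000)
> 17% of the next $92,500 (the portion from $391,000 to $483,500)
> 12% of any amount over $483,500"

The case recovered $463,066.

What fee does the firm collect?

$128,463.72

First $54,000 at 43% = $23,220.00
Next $105,500 at 34% = $35,870.00
Next $166,500 at 26.5% = $44,122.50
Next $65,000 at 20% = $13,000.00
Remaining $72,066 at 17% = $12,251.22
Fee: $23,220.00 + $35,870.00 + $44,122.50 + $13,000.00 + $12,251.22 = $128,463.72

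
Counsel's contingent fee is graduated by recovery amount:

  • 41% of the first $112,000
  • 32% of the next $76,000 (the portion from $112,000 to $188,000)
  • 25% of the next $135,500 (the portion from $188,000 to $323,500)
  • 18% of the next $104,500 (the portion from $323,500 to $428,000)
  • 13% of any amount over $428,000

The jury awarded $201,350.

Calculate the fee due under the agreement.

$73,577.50

First $112,000 at 41% = $45,920.00
Next $76,000 at 32% = $24,320.00
Remaining $13,350 at 25% = $3,337.50
Fee: $45,920.00 + $24,320.00 + $3,337.50 = $73,577.50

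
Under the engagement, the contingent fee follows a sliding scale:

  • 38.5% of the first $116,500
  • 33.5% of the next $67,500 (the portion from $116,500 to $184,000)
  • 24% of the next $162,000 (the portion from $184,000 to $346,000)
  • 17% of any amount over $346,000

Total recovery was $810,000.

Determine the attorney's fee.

$185,225.00

First $116,500 at 38.5% = $44,852.50
Next $67,500 at 33.5% = $22,612.50
Next $162,000 at 24% = $38,880.00
Remaining $464,000 at 17% = $78,880.00
Fee: $44,852.50 + $22,612.50 + $38,880.00 + $78,880.00 = $185,225.00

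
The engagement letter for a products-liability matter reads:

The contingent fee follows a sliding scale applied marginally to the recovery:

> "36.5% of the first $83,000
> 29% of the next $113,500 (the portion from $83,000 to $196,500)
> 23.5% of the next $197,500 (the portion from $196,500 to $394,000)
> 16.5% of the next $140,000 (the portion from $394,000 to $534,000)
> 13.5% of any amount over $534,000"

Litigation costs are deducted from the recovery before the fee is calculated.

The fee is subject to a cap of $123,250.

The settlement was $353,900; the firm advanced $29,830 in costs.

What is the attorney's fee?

$93,188.95

Fee base (net of costs): $353,900 − $29,830 = $324,070
First $83,000 at 36.5% = $30,295.00
Next $113,500 at 29% = $32,915.00
Remaining $127,570 at 23.5% = $29,978.95
Fee: $30,295.00 + $32,915.00 + $29,978.95 = $93,188.95
$93,188.95 is under the $123,250 cap.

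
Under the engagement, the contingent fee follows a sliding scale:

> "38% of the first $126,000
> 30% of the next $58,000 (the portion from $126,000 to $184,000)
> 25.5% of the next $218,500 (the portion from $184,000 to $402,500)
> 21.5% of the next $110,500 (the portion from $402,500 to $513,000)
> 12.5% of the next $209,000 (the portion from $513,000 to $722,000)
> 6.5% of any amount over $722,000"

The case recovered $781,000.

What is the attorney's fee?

$174,715.00

First $126,000 at 38% = $47,880.00
Next $58,000 at 30% = $17,400.00
Next $218,500 at 25.5% = $55,717.50
Next $110,500 at 21.5% = $23,757.50
Next $209,000 at 12.5% = $26,125.00
Remaining $59,000 at 6.5% = $3,835.00
Fee: $47,880.00 + $17,400.00 + $55,717.50 + $23,757.50 + $26,125.00 + $3,835.00 = $174,715.00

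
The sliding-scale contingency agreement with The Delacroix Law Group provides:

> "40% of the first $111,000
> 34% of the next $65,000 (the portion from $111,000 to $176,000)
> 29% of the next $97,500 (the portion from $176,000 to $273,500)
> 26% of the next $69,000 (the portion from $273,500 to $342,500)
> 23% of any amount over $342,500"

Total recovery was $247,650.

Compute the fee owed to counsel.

$87,278.50

First $111,000 at 40% = $44,400.00
Next $65,000 at 34% = $22,100.00
Remaining $71,650 at 29% = $20,778.50
Fee: $44,400.00 + $22,100.00 + $20,778.50 = $87,278.50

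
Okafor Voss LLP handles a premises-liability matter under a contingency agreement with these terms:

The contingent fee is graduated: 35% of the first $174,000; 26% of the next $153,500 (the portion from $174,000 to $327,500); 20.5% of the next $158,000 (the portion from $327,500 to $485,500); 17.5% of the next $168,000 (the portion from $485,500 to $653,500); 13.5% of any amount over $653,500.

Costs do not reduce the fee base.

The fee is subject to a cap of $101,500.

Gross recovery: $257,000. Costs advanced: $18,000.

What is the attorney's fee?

Fee base is the gross recovery, $257,000; costs are reimbursed separately.
First $174,000 at 35% = $60,900.00
Remaining $83,000 at 26% = $21,580.00
Fee: $60,900.00 + $21,580.00 = $82,480.00
$82,480.00 is under the $101,500 cap.

$82,480.00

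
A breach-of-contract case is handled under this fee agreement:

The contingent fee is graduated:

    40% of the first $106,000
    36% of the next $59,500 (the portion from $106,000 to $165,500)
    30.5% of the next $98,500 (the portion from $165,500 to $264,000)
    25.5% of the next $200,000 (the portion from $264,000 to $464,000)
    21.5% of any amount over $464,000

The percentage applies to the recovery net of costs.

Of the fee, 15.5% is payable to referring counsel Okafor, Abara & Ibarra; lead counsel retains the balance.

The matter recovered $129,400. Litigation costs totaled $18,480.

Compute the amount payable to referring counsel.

$6,846.54

Fee base (net of costs): $129,400 − $18,480 = $110,920
First $106,000 at 40% = $42,400.00
Remaining $4,920 at 36% = $1,771.20
Fee: $42,400.00 + $1,771.20 = $44,171.20
Referral share: 15.5% of $44,171.20 = $6,846.54; lead counsel retains $44,171.20 − $6,846.54 = $37,324.66.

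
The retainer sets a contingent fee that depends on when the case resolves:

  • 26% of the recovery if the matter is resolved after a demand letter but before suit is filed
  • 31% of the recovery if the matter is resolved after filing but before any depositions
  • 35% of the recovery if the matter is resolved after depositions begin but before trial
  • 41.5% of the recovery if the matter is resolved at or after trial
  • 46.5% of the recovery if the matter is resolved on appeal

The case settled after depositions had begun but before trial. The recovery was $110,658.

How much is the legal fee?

The matter settled after depositions had begun but before trial, so the 35% rate applies.
$110,658 × 35% = $38,730.30

$38,730.30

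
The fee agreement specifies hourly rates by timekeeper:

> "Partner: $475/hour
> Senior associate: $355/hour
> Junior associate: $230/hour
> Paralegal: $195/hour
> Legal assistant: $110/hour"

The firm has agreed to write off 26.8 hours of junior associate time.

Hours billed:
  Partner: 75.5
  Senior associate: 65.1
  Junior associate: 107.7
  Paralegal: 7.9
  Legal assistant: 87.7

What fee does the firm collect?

Partner: 75.5 × $475 = $35,862.50
Senior associate: 65.1 × $355 = $23,110.50
Junior associate: 107.7 × $230 = $24,771.00
Paralegal: 7.9 × $195 = $1,540.50
Legal assistant: 87.7 × $110 = $9,647.00
Subtotal: $94,931.50
Write-off: 26.8 × $230 = $6,164.00
Total: $94,931.50 − $6,164.00 = $88,767.50

$88,767.50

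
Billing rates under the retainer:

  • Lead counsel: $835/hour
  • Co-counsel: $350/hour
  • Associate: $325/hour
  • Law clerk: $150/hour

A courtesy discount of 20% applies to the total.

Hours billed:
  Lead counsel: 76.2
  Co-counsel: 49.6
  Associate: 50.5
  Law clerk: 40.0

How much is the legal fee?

Lead counsel: 76.2 × $835 = $63,627.00
Co-counsel: 49.6 × $350 = $17,360.00
Associate: 50.5 × $325 = $16,412.50
Law clerk: 40.0 × $150 = $6,000.00
Subtotal: $103,399.50
Less 20% discount: −$20,679.90
Total: $103,399.50 − $20,679.90 = $82,719.60

$82,719.60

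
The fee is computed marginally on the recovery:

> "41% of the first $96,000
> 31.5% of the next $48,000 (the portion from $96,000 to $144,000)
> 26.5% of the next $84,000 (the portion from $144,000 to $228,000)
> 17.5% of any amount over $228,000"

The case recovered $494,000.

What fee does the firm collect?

$123,290.00

First $96,000 at 41% = $39,360.00
Next $48,000 at 31.5% = $15,120.00
Next $84,000 at 26.5% = $22,260.00
Remaining $266,000 at 17.5% = $46,550.00
Fee: $39,360.00 + $15,120.00 + $22,260.00 + $46,550.00 = $123,290.00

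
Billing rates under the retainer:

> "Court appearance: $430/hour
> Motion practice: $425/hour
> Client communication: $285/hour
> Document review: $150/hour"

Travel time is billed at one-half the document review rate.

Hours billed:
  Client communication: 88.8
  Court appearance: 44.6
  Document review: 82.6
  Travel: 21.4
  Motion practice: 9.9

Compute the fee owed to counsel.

$62,688.50

Court appearance: 44.6 × $430 = $19,178.00
Motion practice: 9.9 × $425 = $4,207.50
Client communication: 88.8 × $285 = $25,308.00
Document review: 82.6 × $150 = $12,390.00
Subtotal: $19,178.00 + $4,207.50 + $25,308.00 + $12,390.00 = $61,083.50
Travel: 21.4 × ($150 ÷ 2) = 21.4 × $75.00 = $1,605.00
Total: $61,083.50 + $1,605.00 = $62,688.50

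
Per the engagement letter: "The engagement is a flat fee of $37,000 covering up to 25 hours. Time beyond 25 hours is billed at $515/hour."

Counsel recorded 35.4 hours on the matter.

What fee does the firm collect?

$42,356.00

Flat fee: $37,000.00
Excess hours: 35.4 − 25 = 10.4
Overrun: 10.4 × $515 = $5,356.00
Total: $37,000.00 + $5,356.00 = $42,356.00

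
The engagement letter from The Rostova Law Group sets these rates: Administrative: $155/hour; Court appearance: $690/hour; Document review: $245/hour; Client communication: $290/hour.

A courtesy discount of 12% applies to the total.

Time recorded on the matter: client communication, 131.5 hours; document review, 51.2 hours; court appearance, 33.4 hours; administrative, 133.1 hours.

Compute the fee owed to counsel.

Administrative: 133.1 × $155 = $20,630.50
Court appearance: 33.4 × $690 = $23,046.00
Document review: 51.2 × $245 = $12,544.00
Client communication: 131.5 × $290 = $38,135.00
Subtotal: $94,355.50
Less 12% discount: −$11,322.66
Total: $94,355.50 − $11,322.66 = $83,032.84

$83,032.84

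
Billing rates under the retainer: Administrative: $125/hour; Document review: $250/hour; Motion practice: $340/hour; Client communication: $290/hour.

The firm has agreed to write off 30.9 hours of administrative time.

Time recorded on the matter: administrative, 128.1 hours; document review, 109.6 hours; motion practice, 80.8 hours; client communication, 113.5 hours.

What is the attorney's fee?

$99,937.00

Administrative: 128.1 × $125 = $16,012.50
Document review: 109.6 × $250 = $27,400.00
Motion practice: 80.8 × $340 = $27,472.00
Client communication: 113.5 × $290 = $32,915.00
Subtotal: $103,799.50
Write-off: 30.9 × $125 = $3,862.50
Total: $103,799.50 − $3,862.50 = $99,937.00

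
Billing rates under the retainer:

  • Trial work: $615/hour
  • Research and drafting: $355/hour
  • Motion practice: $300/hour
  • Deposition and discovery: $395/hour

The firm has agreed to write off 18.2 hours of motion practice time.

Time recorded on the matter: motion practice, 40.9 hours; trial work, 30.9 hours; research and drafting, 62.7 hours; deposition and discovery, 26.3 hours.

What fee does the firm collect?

Trial work: 30.9 × $615 = $19,003.50
Research and drafting: 62.7 × $355 = $22,258.50
Motion practice: 40.9 × $300 = $12,270.00
Deposition and discovery: 26.3 × $395 = $10,388.50
Subtotal: $63,920.50
Write-off: 18.2 × $300 = $5,460.00
Total: $63,920.50 − $5,460.00 = $58,460.50

$58,460.50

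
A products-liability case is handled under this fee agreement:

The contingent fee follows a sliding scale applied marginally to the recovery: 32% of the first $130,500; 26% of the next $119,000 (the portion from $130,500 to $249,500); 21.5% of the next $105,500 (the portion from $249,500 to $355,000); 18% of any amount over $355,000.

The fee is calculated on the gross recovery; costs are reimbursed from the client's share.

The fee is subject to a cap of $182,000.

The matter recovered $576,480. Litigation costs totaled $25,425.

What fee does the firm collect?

$135,248.90

Fee base is the gross recovery, $576,480; costs are reimbursed separately.
First $130,500 at 32% = $41,760.00
Next $119,000 at 26% = $30,940.00
Next $105,500 at 21.5% = $22,682.50
Remaining $221,480 at 18% = $39,866.40
Fee: $41,760.00 + $30,940.00 + $22,682.50 + $39,866.40 = $135,248.90
$135,248.90 is under the $182,000 cap.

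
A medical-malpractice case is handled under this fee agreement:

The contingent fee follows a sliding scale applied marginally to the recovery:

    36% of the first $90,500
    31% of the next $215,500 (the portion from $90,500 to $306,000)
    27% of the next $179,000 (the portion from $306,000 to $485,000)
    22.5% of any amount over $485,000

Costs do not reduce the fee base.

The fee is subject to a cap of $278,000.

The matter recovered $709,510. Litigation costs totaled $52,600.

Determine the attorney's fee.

Fee base is the gross recovery, $709,510; costs are reimbursed separately.
First $90,500 at 36% = $32,580.00
Next $215,500 at 31% = $66,805.00
Next $179,000 at 27% = $48,330.00
Remaining $224,510 at 22.5% = $50,514.75
Fee: $32,580.00 + $66,805.00 + $48,330.00 + $50,514.75 = $198,229.75
$198,229.75 is under the $278,000 cap.

$198,229.75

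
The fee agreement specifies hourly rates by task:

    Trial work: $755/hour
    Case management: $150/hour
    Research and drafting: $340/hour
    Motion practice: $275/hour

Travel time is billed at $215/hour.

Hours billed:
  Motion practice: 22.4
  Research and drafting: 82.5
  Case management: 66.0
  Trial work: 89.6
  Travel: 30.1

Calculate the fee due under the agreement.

Trial work: 89.6 × $755 = $67,648.00
Case management: 66.0 × $150 = $9,900.00
Research and drafting: 82.5 × $340 = $28,050.00
Motion practice: 22.4 × $275 = $6,160.00
Subtotal: $67,648.00 + $9,900.00 + $28,050.00 + $6,160.00 = $111,758.00
Travel: 30.1 × $215 = $6,471.50
Total: $111,758.00 + $6,471.50 = $118,229.50

$118,229.50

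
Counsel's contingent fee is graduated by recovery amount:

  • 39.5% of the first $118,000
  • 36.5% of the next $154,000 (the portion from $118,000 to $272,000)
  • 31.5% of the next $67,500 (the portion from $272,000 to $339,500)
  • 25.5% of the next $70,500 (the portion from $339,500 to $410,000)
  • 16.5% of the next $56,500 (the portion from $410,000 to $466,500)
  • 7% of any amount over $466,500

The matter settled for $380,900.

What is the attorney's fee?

First $118,000 at 39.5% = $46,610.00
Next $154,000 at 36.5% = $56,210.00
Next $67,500 at 31.5% = $21,262.50
Remaining $41,400 at 25.5% = $10,557.00
Fee: $46,610.00 + $56,210.00 + $21,262.50 + $10,557.00 = $134,639.50

$134,639.50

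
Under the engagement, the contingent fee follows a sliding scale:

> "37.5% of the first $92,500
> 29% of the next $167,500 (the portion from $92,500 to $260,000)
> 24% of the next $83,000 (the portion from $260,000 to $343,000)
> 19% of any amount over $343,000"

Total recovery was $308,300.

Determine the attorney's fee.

First $92,500 at 37.5% = $34,687.50
Next $167,500 at 29% = $48,575.00
Remaining $48,300 at 24% = $11,592.00
Fee: $34,687.50 + $48,575.00 + $11,592.00 = $94,854.50

$94,854.50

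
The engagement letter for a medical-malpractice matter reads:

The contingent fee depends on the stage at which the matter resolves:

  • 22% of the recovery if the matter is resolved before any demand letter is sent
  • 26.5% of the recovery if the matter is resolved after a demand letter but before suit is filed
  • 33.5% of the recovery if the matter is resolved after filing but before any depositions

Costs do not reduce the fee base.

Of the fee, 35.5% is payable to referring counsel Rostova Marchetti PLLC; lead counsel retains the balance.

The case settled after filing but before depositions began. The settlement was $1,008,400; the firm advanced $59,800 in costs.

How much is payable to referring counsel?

$119,923.97

Fee base is the gross recovery, $1,008,400; costs are reimbursed separately.
The matter settled after filing but before depositions began, so the 33.5% rate applies.
$1,008,400 × 33.5% = $337,814.00
Referral share: 35.5% of $337,814.00 = $119,923.97; lead counsel retains $337,814.00 − $119,923.97 = $217,890.03.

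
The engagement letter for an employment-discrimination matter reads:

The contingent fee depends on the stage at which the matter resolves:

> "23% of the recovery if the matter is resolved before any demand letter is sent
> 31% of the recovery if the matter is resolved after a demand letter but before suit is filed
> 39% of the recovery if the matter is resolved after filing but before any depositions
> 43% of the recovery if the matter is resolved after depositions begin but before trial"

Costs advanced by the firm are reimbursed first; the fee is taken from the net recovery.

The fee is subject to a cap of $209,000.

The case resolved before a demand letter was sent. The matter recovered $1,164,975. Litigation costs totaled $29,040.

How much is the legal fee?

$209,000.00

Fee base (net of costs): $1,164,975 − $29,040 = $1,135,935
The matter resolved before a demand letter was sent, so the 23% rate applies.
$1,135,935 × 23% = $261,265.05
$261,265.05 exceeds the $209,000 cap, so the fee is capped at $209,000.00.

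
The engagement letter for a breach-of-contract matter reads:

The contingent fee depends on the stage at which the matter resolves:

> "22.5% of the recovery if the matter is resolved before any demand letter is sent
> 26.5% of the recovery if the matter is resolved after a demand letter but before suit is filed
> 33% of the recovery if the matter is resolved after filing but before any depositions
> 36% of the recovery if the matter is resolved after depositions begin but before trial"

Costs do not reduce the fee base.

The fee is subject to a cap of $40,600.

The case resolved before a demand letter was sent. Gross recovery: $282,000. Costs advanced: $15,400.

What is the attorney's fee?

$40,600.00

Fee base is the gross recovery, $282,000; costs are reimbursed separately.
The matter resolved before a demand letter was sent, so the 22.5% rate applies.
$282,000 × 22.5% = $63,450.00
$63,450.00 exceeds the $40,600 cap, so the fee is capped at $40,600.00.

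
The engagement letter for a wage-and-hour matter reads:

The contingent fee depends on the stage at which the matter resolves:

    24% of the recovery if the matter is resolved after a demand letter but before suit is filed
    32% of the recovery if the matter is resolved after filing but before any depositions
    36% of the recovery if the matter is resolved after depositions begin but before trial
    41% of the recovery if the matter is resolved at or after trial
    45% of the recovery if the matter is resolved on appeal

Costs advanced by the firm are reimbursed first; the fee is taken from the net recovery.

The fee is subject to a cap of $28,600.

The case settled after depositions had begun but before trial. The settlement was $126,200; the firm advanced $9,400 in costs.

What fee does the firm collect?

Fee base (net of costs): $126,200 − $9,400 = $116,800
The matter settled after depositions had begun but before trial, so the 36% rate applies.
$116,800 × 36% = $42,048.00
$42,048.00 exceeds the $28,600 cap, so the fee is capped at $28,600.00.

$28,600.00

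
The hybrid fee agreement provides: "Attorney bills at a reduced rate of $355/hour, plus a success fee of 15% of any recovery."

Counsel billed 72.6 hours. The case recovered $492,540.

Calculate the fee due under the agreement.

Hourly: 72.6 × $355 = $25,773.00
Success fee: 15% of $492,540 = $73,881.00
Total: $25,773.00 + $73,881.00 = $99,654.00

$99,654.00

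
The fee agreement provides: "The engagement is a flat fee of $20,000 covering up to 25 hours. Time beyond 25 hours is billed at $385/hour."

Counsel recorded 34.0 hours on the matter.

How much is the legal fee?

$23,465.00

Flat fee: $20,000.00
Excess hours: 34.0 − 25 = 9.0
Overrun: 9.0 × $385 = $3,465.00
Total: $20,000.00 + $3,465.00 = $23,465.00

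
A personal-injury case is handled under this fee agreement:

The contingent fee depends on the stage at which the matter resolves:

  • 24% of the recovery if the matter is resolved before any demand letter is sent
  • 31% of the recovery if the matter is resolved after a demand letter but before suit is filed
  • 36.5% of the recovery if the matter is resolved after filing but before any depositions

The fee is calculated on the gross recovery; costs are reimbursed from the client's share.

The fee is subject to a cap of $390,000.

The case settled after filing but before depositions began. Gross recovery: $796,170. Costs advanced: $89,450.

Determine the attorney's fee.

Fee base is the gross recovery, $796,170; costs are reimbursed separately.
The matter settled after filing but before depositions began, so the 36.5% rate applies.
$796,170 × 36.5% = $290,602.05
$290,602.05 is under the $390,000 cap.

$290,602.05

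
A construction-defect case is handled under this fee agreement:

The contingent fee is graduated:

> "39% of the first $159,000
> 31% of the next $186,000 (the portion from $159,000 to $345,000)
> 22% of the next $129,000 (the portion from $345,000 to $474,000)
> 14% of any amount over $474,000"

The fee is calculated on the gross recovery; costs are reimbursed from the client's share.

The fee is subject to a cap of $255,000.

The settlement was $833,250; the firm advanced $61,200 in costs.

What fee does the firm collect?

Fee base is the gross recovery, $833,250; costs are reimbursed separately.
First $159,000 at 39% = $62,010.00
Next $186,000 at 31% = $57,660.00
Next $129,000 at 22% = $28,380.00
Remaining $359,250 at 14% = $50,295.00
Fee: $62,010.00 + $57,660.00 + $28,380.00 + $50,295.00 = $198,345.00
$198,345.00 is under the $255,000 cap.

$198,345.00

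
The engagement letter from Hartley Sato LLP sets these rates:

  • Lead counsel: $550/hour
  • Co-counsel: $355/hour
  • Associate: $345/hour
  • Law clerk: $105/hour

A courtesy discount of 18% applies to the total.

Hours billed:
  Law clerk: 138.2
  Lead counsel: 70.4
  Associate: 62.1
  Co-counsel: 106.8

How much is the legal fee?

Lead counsel: 70.4 × $550 = $38,720.00
Co-counsel: 106.8 × $355 = $37,914.00
Associate: 62.1 × $345 = $21,424.50
Law clerk: 138.2 × $105 = $14,511.00
Subtotal: $112,569.50
Less 18% discount: −$20,262.51
Total: $112,569.50 − $20,262.51 = $92,306.99

$92,306.99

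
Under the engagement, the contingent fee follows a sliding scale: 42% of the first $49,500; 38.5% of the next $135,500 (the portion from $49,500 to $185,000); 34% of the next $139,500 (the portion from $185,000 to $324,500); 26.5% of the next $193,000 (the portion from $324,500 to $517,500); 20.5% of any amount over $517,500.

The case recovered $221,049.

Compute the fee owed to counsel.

$85,214.16

First $49,500 at 42% = $20,790.00
Next $135,500 at 38.5% = $52,167.50
Remaining $36,049 at 34% = $12,256.66
Fee: $20,790.00 + $52,167.50 + $12,256.66 = $85,214.16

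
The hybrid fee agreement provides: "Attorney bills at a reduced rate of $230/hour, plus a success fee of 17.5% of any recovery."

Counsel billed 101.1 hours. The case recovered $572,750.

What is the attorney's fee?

Hourly: 101.1 × $230 = $23,253.00
Success fee: 17.5% of $572,750 = $100,231.25
Total: $23,253.00 + $100,231.25 = $123,484.25

$123,484.25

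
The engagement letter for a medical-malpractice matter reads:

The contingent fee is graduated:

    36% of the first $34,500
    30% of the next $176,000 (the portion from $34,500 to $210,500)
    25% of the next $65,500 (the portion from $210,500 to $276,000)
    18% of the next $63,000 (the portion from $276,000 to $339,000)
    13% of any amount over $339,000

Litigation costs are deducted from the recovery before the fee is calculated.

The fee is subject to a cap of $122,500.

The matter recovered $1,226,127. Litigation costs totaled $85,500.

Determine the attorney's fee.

Fee base (net of costs): $1,226,127 − $85,500 = $1,140,627
First $34,500 at 36% = $12,420.00
Next $176,000 at 30% = $52,800.00
Next $65,500 at 25% = $16,375.00
Next $63,000 at 18% = $11,340.00
Remaining $801,627 at 13% = $104,211.51
Fee: $12,420.00 + $52,800.00 + $16,375.00 + $11,340.00 + $104,211.51 = $197,146.51
$197,146.51 exceeds the $122,500 cap, so the fee is capped at $122,500.00.

$122,500.00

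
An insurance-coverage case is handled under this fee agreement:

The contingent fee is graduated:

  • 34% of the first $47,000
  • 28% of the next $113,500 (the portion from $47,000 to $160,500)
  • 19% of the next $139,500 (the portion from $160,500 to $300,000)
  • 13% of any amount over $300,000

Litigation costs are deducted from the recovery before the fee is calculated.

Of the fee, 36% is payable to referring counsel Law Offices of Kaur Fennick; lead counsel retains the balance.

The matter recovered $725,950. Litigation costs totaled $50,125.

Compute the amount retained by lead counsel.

$78,798.24

Fee base (net of costs): $725,950 − $50,125 = $675,825
First $47,000 at 34% = $15,980.00
Next $113,500 at 28% = $31,780.00
Next $139,500 at 19% = $26,505.00
Remaining $375,825 at 13% = $48,857.25
Fee: $15,980.00 + $31,780.00 + $26,505.00 + $48,857.25 = $123,122.25
Referral share: 36% of $123,122.25 = $44,324.01; lead counsel retains $123,122.25 − $44,324.01 = $78,798.24.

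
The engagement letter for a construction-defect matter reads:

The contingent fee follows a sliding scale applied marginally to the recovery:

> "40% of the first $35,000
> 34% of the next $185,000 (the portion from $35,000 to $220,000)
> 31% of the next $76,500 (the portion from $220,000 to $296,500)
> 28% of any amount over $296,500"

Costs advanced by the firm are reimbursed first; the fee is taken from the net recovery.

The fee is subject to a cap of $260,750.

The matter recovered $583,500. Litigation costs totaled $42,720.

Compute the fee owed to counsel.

$169,013.40

Fee base (net of costs): $583,500 − $42,720 = $540,780
First $35,000 at 40% = $14,000.00
Next $185,000 at 34% = $62,900.00
Next $76,500 at 31% = $23,715.00
Remaining $244,280 at 28% = $68,398.40
Fee: $14,000.00 + $62,900.00 + $23,715.00 + $68,398.40 = $169,013.40
$169,013.40 is under the $260,750 cap.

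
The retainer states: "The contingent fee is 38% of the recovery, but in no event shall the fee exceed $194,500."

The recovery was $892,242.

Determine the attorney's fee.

$194,500.00

38% of $892,242 = $339,051.96
That exceeds the $194,500 cap, so the fee is capped at $194,500.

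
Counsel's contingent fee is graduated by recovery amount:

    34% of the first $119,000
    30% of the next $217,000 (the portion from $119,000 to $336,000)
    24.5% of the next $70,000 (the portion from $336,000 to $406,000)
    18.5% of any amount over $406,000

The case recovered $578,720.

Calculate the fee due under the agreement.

$154,663.20

First $119,000 at 34% = $40,460.00
Next $217,000 at 30% = $65,100.00
Next $70,000 at 24.5% = $17,150.00
Remaining $172,720 at 18.5% = $31,953.20
Fee: $40,460.00 + $65,100.00 + $17,150.00 + $31,953.20 = $154,663.20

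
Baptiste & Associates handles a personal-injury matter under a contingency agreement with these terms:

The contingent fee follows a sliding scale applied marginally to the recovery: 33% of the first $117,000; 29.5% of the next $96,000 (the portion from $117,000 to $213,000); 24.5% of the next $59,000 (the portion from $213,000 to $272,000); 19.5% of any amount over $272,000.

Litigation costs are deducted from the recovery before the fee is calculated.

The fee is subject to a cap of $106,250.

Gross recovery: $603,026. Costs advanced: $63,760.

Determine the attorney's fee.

Fee base (net of costs): $603,026 − $63,760 = $539,266
First $117,000 at 33% = $38,610.00
Next $96,000 at 29.5% = $28,320.00
Next $59,000 at 24.5% = $14,455.00
Remaining $267,266 at 19.5% = $52,116.87
Fee: $38,610.00 + $28,320.00 + $14,455.00 + $52,116.87 = $133,501.87
$133,501.87 exceeds the $106,250 cap, so the fee is capped at $106,250.00.

$106,250.00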